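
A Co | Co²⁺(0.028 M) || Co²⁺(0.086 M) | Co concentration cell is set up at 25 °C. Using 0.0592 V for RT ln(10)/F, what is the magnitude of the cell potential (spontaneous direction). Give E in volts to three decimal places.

+0.014 V

For a concentration cell E°cell = 0. The 0.086 M side is the cathode (reduction is favoured where [Co²⁺] is higher).
With n = 2, E = −(0.0592/2) log([Co²⁺]ₐₙ/[Co²⁺]꜀ₐₜ) = −(0.0592/2) log(0.028/0.086) = −(0.0592/2)(-0.487) = +0.014 V.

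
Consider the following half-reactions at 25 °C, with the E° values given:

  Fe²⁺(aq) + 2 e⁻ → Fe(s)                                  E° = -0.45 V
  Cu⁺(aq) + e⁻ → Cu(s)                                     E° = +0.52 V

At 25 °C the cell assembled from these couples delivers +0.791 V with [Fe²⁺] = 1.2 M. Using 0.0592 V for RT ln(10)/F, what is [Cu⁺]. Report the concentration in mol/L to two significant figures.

0.0010 M

Cu⁺/Cu is the cathode, Fe²⁺/Fe the anode: E°cell = +0.97 V, n = 2.
Overall reaction: 2 Cu⁺(aq) + Fe(s) → 2 Cu(s) + Fe²⁺(aq); Q = [Fe²⁺]^1/[Cu⁺]^2.
From E = E° − (0.0592/n) log Q: log Q = (E° − E)·n/0.0592 = (+0.97 − (+0.791))·2/0.0592 = 6.0473.
So 2·log[Cu⁺] = 1·log(1.2) − log Q = 0.0792 − (6.0473) = -5.9681; log[Cu⁺] = -5.9681 / 2 = -2.9840; [Cu⁺] = 10^(-2.9840) ≈ 0.0010 M.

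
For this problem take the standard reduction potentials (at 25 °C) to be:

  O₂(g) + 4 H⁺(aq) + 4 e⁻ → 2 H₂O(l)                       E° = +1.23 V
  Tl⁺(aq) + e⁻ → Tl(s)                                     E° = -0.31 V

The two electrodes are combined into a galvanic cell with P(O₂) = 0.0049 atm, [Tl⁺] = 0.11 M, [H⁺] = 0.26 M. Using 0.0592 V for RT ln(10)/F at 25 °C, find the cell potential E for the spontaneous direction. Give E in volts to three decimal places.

O₂/H₂O is the cathode (higher E°), Tl⁺/Tl the anode: E°cell = +1.23 − (-0.31) = +1.54 V, n = 4.
Overall: O₂(g) + 4 H⁺(aq) + 4 Tl(s) → 2 H₂O(l) + 4 Tl⁺(aq)
Q = [Tl⁺]^4 / (P(O₂)·[H⁺]^4); log Q = 0.815.
E = E° − (0.0592/n) log Q = +1.54 − (0.0592/4)(0.815) = +1.528 V.

+1.528 V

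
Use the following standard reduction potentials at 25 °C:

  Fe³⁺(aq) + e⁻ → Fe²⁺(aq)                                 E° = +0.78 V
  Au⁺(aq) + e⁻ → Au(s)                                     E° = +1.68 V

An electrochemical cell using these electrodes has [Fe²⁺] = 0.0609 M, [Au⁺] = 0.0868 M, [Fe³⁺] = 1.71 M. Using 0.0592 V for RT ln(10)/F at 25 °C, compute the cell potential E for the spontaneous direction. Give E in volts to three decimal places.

Au⁺/Au is the cathode (higher E°), Fe³⁺/Fe²⁺ the anode: E°cell = +1.68 − (+0.78) = +0.90 V, n = 1.
Overall: Au⁺(aq) + Fe²⁺(aq) → Au(s) + Fe³⁺(aq)
Q = [Fe³⁺] / ([Au⁺]·[Fe²⁺]); log Q = 2.510.
E = E° − (0.0592/n) log Q = +0.90 − (0.0592/1)(2.510) = +0.751 V.

+0.751 V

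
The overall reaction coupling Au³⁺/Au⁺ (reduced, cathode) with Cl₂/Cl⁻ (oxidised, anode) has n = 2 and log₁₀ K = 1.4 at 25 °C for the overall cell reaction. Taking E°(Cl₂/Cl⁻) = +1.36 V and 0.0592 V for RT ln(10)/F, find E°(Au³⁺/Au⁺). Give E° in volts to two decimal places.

E°cell = (0.0592/n)·log K = (0.0592/2)(1.4) = +0.041 V.
Since Au³⁺/Au⁺ is the cathode and Cl₂/Cl⁻ the anode, E°cell = E°(Au³⁺/Au⁺) − E°(Cl₂/Cl⁻).
So E°(Au³⁺/Au⁺) = E°cell + E°(Cl₂/Cl⁻) = +0.041 + (+1.36) = +1.40 V.

+1.40 V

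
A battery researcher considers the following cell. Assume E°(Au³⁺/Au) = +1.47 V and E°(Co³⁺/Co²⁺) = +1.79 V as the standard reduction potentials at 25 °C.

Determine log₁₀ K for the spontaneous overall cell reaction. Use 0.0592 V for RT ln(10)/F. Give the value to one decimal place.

16.2

Cathode: Co³⁺/Co²⁺; anode: Au³⁺/Au. E°cell = +0.32 V, n = 3.
log K = nE°cell / 0.0592 = (3)(+0.32) / 0.0592 = 16.2.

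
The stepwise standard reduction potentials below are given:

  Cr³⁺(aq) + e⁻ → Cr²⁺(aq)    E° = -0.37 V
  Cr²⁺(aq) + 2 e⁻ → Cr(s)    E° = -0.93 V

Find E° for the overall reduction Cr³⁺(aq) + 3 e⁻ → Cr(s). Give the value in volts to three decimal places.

Standard free energies of sequential steps add: ΔG°₃ = ΔG°₁ + ΔG°₂, so n₃E°₃ = n₁E°₁ + n₂E°₂.
E°₃ = (1×-0.37 + 2×-0.93) / 3 = (-2.230) / 3 = -0.743 V.

-0.743 V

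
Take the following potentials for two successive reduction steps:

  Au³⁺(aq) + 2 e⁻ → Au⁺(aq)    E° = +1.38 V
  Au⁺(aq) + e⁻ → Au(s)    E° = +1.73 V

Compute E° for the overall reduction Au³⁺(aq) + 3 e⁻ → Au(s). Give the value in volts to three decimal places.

+1.497 V

Standard free energies of sequential steps add: ΔG°₃ = ΔG°₁ + ΔG°₂, so n₃E°₃ = n₁E°₁ + n₂E°₂.
E°₃ = (2×+1.38 + 1×+1.73) / 3 = (+4.490) / 3 = +1.497 V.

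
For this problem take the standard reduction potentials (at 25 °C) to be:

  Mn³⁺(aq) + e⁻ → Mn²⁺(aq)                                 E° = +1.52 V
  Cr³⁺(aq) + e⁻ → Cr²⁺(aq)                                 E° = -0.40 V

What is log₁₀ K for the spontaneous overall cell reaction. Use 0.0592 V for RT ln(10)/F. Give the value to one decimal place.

32.4

Cathode: Mn³⁺/Mn²⁺; anode: Cr³⁺/Cr²⁺. E°cell = +1.92 V, n = 1.
log K = nE°cell / 0.0592 = (1)(+1.92) / 0.0592 = 32.4.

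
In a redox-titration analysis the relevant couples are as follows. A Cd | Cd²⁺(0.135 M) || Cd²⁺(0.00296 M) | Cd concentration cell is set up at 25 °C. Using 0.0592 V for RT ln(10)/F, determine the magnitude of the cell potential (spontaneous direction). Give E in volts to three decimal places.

+0.049 V

For a concentration cell E°cell = 0. The 0.135 M side is the cathode (reduction is favoured where [Cd²⁺] is higher).
With n = 2, E = −(0.0592/2) log([Cd²⁺]ₐₙ/[Cd²⁺]꜀ₐₜ) = −(0.0592/2) log(0.00296/0.135) = −(0.0592/2)(-1.659) = +0.049 V.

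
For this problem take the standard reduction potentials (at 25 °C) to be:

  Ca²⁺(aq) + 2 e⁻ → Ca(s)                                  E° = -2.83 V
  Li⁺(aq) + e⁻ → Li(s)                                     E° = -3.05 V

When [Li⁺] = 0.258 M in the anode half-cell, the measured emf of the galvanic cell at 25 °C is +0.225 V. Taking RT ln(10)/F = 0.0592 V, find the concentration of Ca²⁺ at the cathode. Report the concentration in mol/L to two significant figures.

0.098 M

Ca²⁺/Ca is the cathode, Li⁺/Li the anode: E°cell = +0.22 V, n = 2.
Overall reaction: Ca²⁺(aq) + 2 Li(s) → Ca(s) + 2 Li⁺(aq); Q = [Li⁺]^2/[Ca²⁺]^1.
From E = E° − (0.0592/n) log Q: log Q = (E° − E)·n/0.0592 = (+0.22 − (+0.225))·2/0.0592 = -0.1689.
So 1·log[Ca²⁺] = 2·log(0.258) − log Q = -1.1768 − (-0.1689) = -1.0079; [Ca²⁺] = 10^(-1.0079) ≈ 0.098 M.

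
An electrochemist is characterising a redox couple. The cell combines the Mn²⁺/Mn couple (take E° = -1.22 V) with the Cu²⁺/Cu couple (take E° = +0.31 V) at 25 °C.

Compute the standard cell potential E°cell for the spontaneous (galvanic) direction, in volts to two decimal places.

The Cu²⁺/Cu couple has the higher reduction potential, so it is the cathode; Mn²⁺/Mn is oxidised at the anode.
E°cell = E°(cathode) − E°(anode) = (+0.31) − (-1.22) = +1.53 V.

+1.53 V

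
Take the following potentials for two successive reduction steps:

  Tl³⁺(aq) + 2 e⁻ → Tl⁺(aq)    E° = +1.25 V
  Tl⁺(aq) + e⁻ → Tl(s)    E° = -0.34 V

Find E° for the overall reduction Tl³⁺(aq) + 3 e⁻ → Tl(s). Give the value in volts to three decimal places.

Standard free energies of sequential steps add: ΔG°₃ = ΔG°₁ + ΔG°₂, so n₃E°₃ = n₁E°₁ + n₂E°₂.
E°₃ = (2×+1.25 + 1×-0.34) / 3 = (+2.160) / 3 = +0.720 V.

+0.720 V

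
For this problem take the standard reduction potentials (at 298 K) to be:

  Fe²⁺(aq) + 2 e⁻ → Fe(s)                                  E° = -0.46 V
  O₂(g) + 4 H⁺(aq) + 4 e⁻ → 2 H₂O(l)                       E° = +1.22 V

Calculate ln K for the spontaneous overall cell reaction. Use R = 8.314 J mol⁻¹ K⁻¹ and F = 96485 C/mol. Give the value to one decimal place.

261.7

Cathode: O₂/H₂O; anode: Fe²⁺/Fe. E°cell = (+1.22) − (-0.46) = +1.68 V, with n = 4.
ΔG° = −nFE° = −RT ln K, so ln K = nFE°/(RT) = (4)(96485)(+1.68) / ((8.314)(298)) = 261.699.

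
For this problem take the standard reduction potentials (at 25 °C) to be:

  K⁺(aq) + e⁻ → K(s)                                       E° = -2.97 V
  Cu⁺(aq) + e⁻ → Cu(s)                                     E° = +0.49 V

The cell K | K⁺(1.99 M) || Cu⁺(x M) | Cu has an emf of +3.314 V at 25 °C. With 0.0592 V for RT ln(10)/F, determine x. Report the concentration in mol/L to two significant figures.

0.0068 M

Cu⁺/Cu is the cathode, K⁺/K the anode: E°cell = +3.46 V, n = 1.
Overall reaction: Cu⁺(aq) + K(s) → Cu(s) + K⁺(aq); Q = [K⁺]^1/[Cu⁺]^1.
From E = E° − (0.0592/n) log Q: log Q = (E° − E)·n/0.0592 = (+3.46 − (+3.314))·1/0.0592 = 2.4662.
So 1·log[Cu⁺] = 1·log(1.99) − log Q = 0.2989 − (2.4662) = -2.1673; [Cu⁺] = 10^(-2.1673) ≈ 0.0068 M.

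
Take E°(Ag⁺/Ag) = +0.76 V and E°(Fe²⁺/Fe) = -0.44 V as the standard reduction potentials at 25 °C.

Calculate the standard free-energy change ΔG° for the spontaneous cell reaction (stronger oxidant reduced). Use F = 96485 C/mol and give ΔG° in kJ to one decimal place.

Ag⁺/Ag (E° = +0.76 V) is the cathode; Fe²⁺/Fe (E° = -0.44 V) is the anode, so E°cell = +1.20 V.
Balancing electrons gives n = 2 (lcm of 1 and 2).
ΔG° = −nFE° = −(2)(96485)(+1.20) = -231,564 J = -231.6 kJ.

-231.6 kJ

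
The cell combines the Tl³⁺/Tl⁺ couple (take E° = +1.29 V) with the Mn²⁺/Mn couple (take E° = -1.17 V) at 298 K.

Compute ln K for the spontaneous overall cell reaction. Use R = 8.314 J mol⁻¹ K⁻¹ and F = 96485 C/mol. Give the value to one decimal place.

191.6

Cathode: Tl³⁺/Tl⁺; anode: Mn²⁺/Mn. E°cell = (+1.29) − (-1.17) = +2.46 V, with n = 2.
ΔG° = −nFE° = −RT ln K, so ln K = nFE°/(RT) = (2)(96485)(+2.46) / ((8.314)(298)) = 191.601.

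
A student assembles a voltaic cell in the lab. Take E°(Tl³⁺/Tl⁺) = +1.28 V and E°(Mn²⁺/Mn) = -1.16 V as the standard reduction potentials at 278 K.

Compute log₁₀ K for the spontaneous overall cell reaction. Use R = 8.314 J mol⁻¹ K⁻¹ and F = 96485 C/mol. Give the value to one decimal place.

Cathode: Tl³⁺/Tl⁺; anode: Mn²⁺/Mn. E°cell = (+1.28) − (-1.16) = +2.44 V, with n = 2.
ΔG° = −nFE° = −RT ln K, so ln K = nFE°/(RT) = (2)(96485)(+2.44) / ((8.314)(278)) = 203.716.
log₁₀ K = 203.716 / ln 10 = 88.5.

88.5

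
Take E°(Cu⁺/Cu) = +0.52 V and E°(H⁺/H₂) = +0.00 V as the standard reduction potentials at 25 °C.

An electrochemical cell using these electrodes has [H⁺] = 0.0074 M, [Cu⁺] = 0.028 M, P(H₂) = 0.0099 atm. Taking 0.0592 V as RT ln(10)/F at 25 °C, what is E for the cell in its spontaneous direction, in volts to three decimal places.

Cu⁺/Cu is the cathode (higher E°), H⁺/H₂ the anode: E°cell = +0.52 − (+0.00) = +0.52 V, n = 2.
Overall: 2 Cu⁺(aq) + H₂(g) → 2 Cu(s) + 2 H⁺(aq)
Q = [H⁺]^2 / ([Cu⁺]^2·P(H₂)); log Q = 0.849.
E = E° − (0.0592/n) log Q = +0.52 − (0.0592/2)(0.849) = +0.495 V.

+0.495 V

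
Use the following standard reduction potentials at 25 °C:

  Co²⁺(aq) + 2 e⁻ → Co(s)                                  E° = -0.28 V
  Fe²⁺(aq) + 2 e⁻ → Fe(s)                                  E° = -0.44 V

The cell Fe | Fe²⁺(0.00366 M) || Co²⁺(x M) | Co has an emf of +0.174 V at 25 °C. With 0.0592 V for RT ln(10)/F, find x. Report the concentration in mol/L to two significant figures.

0.011 M

Co²⁺/Co is the cathode, Fe²⁺/Fe the anode: E°cell = +0.16 V, n = 2.
Overall reaction: Co²⁺(aq) + Fe(s) → Co(s) + Fe²⁺(aq); Q = [Fe²⁺]^1/[Co²⁺]^1.
From E = E° − (0.0592/n) log Q: log Q = (E° − E)·n/0.0592 = (+0.16 − (+0.174))·2/0.0592 = -0.4730.
So 1·log[Co²⁺] = 1·log(0.00366) − log Q = -2.4365 − (-0.4730) = -1.9635; [Co²⁺] = 10^(-1.9635) ≈ 0.011 M.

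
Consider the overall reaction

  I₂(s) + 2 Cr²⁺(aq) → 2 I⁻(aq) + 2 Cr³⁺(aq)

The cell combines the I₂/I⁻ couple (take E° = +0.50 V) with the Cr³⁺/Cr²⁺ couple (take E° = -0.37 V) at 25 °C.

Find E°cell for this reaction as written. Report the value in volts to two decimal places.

The I₂/I⁻ couple has the higher reduction potential, so it is the cathode; Cr³⁺/Cr²⁺ is oxidised at the anode.
E°cell = E°(cathode) − E°(anode) = (+0.50) − (-0.37) = +0.87 V.

+0.87 V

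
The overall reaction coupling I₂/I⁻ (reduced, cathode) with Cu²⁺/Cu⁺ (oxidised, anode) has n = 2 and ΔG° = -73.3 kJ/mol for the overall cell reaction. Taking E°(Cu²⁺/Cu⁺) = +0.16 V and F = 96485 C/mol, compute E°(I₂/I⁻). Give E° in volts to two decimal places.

E°cell = −ΔG°/(nF) = −(-73.3×10³)/((2)(96485)) = +0.380 V.
Since I₂/I⁻ is the cathode and Cu²⁺/Cu⁺ the anode, E°cell = E°(I₂/I⁻) − E°(Cu²⁺/Cu⁺).
So E°(I₂/I⁻) = E°cell + E°(Cu²⁺/Cu⁺) = +0.380 + (+0.16) = +0.54 V.

+0.54 V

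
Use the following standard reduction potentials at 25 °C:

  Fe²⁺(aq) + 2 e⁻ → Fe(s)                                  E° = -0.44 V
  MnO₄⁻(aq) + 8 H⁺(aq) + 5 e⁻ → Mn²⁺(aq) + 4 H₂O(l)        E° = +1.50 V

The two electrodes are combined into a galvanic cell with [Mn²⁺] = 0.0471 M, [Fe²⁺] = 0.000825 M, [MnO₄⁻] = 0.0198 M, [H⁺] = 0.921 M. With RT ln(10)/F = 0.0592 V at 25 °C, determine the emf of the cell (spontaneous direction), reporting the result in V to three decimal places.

MnO₄⁻/Mn²⁺ is the cathode (higher E°), Fe²⁺/Fe the anode: E°cell = +1.50 − (-0.44) = +1.94 V, n = 10.
Overall: 2 MnO₄⁻(aq) + 16 H⁺(aq) + 5 Fe(s) → 2 Mn²⁺(aq) + 8 H₂O(l) + 5 Fe²⁺(aq)
Q = [Mn²⁺]^2·[Fe²⁺]^5 / ([MnO₄⁻]^2·[H⁺]^16); log Q = -14.093.
E = E° − (0.0592/n) log Q = +1.94 − (0.0592/10)(-14.093) = +2.023 V.

+2.023 V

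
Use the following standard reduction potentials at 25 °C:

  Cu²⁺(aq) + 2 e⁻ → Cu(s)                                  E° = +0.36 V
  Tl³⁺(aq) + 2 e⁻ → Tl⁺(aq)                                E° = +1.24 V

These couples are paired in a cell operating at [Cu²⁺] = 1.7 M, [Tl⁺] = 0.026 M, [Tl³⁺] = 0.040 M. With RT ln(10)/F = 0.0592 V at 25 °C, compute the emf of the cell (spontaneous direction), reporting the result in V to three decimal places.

Tl³⁺/Tl⁺ is the cathode (higher E°), Cu²⁺/Cu the anode: E°cell = +1.24 − (+0.36) = +0.88 V, n = 2.
Overall: Tl³⁺(aq) + Cu(s) → Tl⁺(aq) + Cu²⁺(aq)
Q = [Tl⁺]·[Cu²⁺] / ([Tl³⁺]); log Q = 0.043.
E = E° − (0.0592/n) log Q = +0.88 − (0.0592/2)(0.043) = +0.879 V.

+0.879 V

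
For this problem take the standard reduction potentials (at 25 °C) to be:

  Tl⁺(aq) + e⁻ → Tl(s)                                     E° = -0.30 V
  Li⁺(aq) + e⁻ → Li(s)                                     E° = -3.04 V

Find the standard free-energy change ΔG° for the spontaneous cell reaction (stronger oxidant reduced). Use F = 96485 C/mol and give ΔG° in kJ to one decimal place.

Tl⁺/Tl (E° = -0.30 V) is the cathode; Li⁺/Li (E° = -3.04 V) is the anode, so E°cell = +2.74 V.
Balancing electrons gives n = 1 (lcm of 1 and 1).
ΔG° = −nFE° = −(1)(96485)(+2.74) = -264,369 J = -264.4 kJ.

-264.4 kJ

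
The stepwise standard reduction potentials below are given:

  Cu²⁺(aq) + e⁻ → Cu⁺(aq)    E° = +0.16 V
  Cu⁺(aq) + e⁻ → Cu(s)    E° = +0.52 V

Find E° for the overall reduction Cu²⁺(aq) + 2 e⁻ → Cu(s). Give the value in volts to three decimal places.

+0.340 V

Standard free energies of sequential steps add: ΔG°₃ = ΔG°₁ + ΔG°₂, so n₃E°₃ = n₁E°₁ + n₂E°₂.
E°₃ = (1×+0.16 + 1×+0.52) / 2 = (+0.680) / 2 = +0.340 V.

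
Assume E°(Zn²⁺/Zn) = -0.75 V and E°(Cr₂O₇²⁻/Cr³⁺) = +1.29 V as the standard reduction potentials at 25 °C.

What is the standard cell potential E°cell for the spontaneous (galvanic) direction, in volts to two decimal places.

+2.04 V

The Cr₂O₇²⁻/Cr³⁺ couple has the higher reduction potential, so it is the cathode; Zn²⁺/Zn is oxidised at the anode.
E°cell = E°(cathode) − E°(anode) = (+1.29) − (-0.75) = +2.04 V.
Since E°cell > 0, the reaction is spontaneous under standard conditions.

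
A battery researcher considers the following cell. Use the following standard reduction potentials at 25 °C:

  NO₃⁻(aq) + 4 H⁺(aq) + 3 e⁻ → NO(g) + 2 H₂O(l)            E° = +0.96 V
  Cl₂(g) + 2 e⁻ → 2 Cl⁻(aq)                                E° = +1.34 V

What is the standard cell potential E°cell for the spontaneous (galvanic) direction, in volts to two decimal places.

+0.38 V

The Cl₂/Cl⁻ couple has the higher reduction potential, so it is the cathode; NO₃⁻/NO is oxidised at the anode.
E°cell = E°(cathode) − E°(anode) = (+1.34) − (+0.96) = +0.38 V.
Since E°cell > 0, the reaction is spontaneous under standard conditions.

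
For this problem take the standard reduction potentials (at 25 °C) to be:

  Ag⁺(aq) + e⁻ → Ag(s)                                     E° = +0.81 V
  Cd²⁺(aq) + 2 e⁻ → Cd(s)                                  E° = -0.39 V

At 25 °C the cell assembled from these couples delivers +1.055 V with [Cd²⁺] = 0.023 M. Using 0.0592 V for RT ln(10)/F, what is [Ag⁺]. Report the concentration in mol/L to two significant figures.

Ag⁺/Ag is the cathode, Cd²⁺/Cd the anode: E°cell = +1.20 V, n = 2.
Overall reaction: 2 Ag⁺(aq) + Cd(s) → 2 Ag(s) + Cd²⁺(aq); Q = [Cd²⁺]^1/[Ag⁺]^2.
From E = E° − (0.0592/n) log Q: log Q = (E° − E)·n/0.0592 = (+1.20 − (+1.055))·2/0.0592 = 4.8986.
So 2·log[Ag⁺] = 1·log(0.023) − log Q = -1.6383 − (4.8986) = -6.5369; log[Ag⁺] = -6.5369 / 2 = -3.2685; [Ag⁺] = 10^(-3.2685) ≈ 0.00054 M.

0.00054 M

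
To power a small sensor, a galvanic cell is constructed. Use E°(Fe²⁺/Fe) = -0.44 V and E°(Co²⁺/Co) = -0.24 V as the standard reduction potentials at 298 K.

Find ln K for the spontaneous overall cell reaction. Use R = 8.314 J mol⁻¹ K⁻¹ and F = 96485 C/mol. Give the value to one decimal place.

15.6

Cathode: Co²⁺/Co; anode: Fe²⁺/Fe. E°cell = (-0.24) − (-0.44) = +0.20 V, with n = 2.
ΔG° = −nFE° = −RT ln K, so ln K = nFE°/(RT) = (2)(96485)(+0.20) / ((8.314)(298)) = 15.577.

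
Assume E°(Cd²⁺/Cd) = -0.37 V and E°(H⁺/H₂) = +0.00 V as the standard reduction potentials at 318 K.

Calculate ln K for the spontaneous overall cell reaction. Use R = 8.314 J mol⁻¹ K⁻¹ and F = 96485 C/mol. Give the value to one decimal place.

Cathode: H⁺/H₂; anode: Cd²⁺/Cd. E°cell = (+0.00) − (-0.37) = +0.37 V, with n = 2.
ΔG° = −nFE° = −RT ln K, so ln K = nFE°/(RT) = (2)(96485)(+0.37) / ((8.314)(318)) = 27.006.

27.0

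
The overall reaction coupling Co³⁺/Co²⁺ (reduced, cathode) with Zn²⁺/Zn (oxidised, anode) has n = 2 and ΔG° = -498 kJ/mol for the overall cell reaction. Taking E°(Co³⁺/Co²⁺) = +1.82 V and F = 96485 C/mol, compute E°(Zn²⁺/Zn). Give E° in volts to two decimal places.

-0.76 V

E°cell = −ΔG°/(nF) = −(-498×10³)/((2)(96485)) = +2.581 V.
Since Co³⁺/Co²⁺ is the cathode and Zn²⁺/Zn the anode, E°cell = E°(Co³⁺/Co²⁺) − E°(Zn²⁺/Zn).
So E°(Zn²⁺/Zn) = E°(Co³⁺/Co²⁺) − E°cell = (+1.82) − (+2.581) = -0.76 V.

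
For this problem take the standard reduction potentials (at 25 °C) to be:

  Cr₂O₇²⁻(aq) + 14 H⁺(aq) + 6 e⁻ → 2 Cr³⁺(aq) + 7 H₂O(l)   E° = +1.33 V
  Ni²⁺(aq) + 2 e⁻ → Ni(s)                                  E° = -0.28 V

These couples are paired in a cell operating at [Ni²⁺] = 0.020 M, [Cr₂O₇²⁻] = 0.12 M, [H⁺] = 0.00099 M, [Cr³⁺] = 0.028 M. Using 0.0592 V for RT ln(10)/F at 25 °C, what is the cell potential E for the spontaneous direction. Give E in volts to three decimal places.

Cr₂O₇²⁻/Cr³⁺ is the cathode (higher E°), Ni²⁺/Ni the anode: E°cell = +1.33 − (-0.28) = +1.61 V, n = 6.
Overall: Cr₂O₇²⁻(aq) + 14 H⁺(aq) + 3 Ni(s) → 2 Cr³⁺(aq) + 7 H₂O(l) + 3 Ni²⁺(aq)
Q = [Cr³⁺]^2·[Ni²⁺]^3 / ([Cr₂O₇²⁻]·[H⁺]^14); log Q = 34.779.
E = E° − (0.0592/n) log Q = +1.61 − (0.0592/6)(34.779) = +1.267 V.

+1.267 V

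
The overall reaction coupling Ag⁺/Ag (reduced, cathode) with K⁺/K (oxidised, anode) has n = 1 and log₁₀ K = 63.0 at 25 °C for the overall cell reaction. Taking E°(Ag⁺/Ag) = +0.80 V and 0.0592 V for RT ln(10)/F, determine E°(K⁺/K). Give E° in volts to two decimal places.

E°cell = (0.0592/n)·log K = (0.0592/1)(63.0) = +3.730 V.
Since Ag⁺/Ag is the cathode and K⁺/K the anode, E°cell = E°(Ag⁺/Ag) − E°(K⁺/K).
So E°(K⁺/K) = E°(Ag⁺/Ag) − E°cell = (+0.80) − (+3.730) = -2.93 V.

-2.93 V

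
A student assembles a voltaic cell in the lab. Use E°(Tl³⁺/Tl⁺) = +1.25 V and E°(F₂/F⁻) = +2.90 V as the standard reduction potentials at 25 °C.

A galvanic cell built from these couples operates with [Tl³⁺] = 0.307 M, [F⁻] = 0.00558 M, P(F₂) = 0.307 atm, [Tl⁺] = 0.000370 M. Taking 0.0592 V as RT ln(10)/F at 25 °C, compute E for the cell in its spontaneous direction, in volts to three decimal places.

F₂/F⁻ is the cathode (higher E°), Tl³⁺/Tl⁺ the anode: E°cell = +2.90 − (+1.25) = +1.65 V, n = 2.
Overall: F₂(g) + Tl⁺(aq) → 2 F⁻(aq) + Tl³⁺(aq)
Q = [F⁻]^2·[Tl³⁺] / (P(F₂)·[Tl⁺]); log Q = -1.075.
E = E° − (0.0592/n) log Q = +1.65 − (0.0592/2)(-1.075) = +1.682 V.

+1.682 V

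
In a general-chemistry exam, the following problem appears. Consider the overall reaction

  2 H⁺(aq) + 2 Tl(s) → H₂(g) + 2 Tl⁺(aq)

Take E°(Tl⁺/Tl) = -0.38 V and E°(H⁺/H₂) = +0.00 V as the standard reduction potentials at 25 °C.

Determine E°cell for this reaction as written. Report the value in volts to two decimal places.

The H⁺/H₂ couple has the higher reduction potential, so it is the cathode; Tl⁺/Tl is oxidised at the anode.
E°cell = E°(cathode) − E°(anode) = (+0.00) − (-0.38) = +0.38 V.

+0.38 V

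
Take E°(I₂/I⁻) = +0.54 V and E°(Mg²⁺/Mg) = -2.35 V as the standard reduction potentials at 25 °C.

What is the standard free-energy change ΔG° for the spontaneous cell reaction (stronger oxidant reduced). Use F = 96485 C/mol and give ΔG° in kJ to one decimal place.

-557.7 kJ

I₂/I⁻ (E° = +0.54 V) is the cathode; Mg²⁺/Mg (E° = -2.35 V) is the anode, so E°cell = +2.89 V.
Balancing electrons gives n = 2 (lcm of 2 and 2).
ΔG° = −nFE° = −(2)(96485)(+2.89) = -557,683 J = -557.7 kJ.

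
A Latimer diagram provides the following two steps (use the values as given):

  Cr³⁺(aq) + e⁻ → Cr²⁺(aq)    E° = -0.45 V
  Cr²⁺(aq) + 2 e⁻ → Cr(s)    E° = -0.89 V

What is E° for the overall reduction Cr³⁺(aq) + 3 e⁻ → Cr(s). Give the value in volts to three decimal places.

-0.743 V

Since ΔG° = −nFE° is additive over sequential reductions, n₃E°₃ = n₁E°₁ + n₂E°₂.
E°₃ = (1×-0.45 + 2×-0.89) / 3 = (-2.230) / 3 = -0.743 V.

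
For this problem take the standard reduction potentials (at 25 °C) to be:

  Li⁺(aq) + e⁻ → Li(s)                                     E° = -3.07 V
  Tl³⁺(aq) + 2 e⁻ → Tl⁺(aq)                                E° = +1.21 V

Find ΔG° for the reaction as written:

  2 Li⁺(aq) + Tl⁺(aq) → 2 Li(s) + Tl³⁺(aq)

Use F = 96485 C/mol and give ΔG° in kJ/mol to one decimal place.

As written, Li⁺/Li is reduced (cathode) and Tl³⁺/Tl⁺ is oxidised (anode), so E°cell = (-3.07) − (+1.21) = -4.28 V.
Balancing electrons gives n = 2.
ΔG° = −nFE° = −(2)(96485)(-4.28) = 825,912 J = +825.9 kJ/mol.

+825.9 kJ/mol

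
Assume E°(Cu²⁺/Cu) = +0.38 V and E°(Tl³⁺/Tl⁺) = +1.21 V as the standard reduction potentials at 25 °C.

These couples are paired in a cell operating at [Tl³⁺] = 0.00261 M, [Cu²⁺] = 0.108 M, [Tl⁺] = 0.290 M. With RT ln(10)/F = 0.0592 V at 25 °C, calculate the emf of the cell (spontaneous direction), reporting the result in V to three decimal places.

+0.798 V

Tl³⁺/Tl⁺ is the cathode (higher E°), Cu²⁺/Cu the anode: E°cell = +1.21 − (+0.38) = +0.83 V, n = 2.
Overall: Tl³⁺(aq) + Cu(s) → Tl⁺(aq) + Cu²⁺(aq)
Q = [Tl⁺]·[Cu²⁺] / ([Tl³⁺]); log Q = 1.079.
E = E° − (0.0592/n) log Q = +0.83 − (0.0592/2)(1.079) = +0.798 V.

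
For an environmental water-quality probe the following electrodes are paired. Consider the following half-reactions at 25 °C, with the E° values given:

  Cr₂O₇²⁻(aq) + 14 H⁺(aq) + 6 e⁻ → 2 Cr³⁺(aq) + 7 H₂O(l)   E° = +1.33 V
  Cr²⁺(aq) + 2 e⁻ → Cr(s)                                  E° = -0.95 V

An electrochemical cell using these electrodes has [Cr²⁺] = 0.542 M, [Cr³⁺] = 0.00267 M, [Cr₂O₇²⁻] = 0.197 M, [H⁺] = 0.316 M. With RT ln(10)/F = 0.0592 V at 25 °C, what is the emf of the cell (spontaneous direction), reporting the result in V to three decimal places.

Cr₂O₇²⁻/Cr³⁺ is the cathode (higher E°), Cr²⁺/Cr the anode: E°cell = +1.33 − (-0.95) = +2.28 V, n = 6.
Overall: Cr₂O₇²⁻(aq) + 14 H⁺(aq) + 3 Cr(s) → 2 Cr³⁺(aq) + 7 H₂O(l) + 3 Cr²⁺(aq)
Q = [Cr³⁺]^2·[Cr²⁺]^3 / ([Cr₂O₇²⁻]·[H⁺]^14); log Q = 1.765.
E = E° − (0.0592/n) log Q = +2.28 − (0.0592/6)(1.765) = +2.263 V.

+2.263 V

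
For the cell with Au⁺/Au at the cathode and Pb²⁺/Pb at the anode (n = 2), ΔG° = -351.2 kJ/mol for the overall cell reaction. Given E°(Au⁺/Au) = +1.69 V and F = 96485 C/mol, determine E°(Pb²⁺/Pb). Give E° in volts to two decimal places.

E°cell = −ΔG°/(nF) = −(-351.2×10³)/((2)(96485)) = +1.820 V.
Since Au⁺/Au is the cathode and Pb²⁺/Pb the anode, E°cell = E°(Au⁺/Au) − E°(Pb²⁺/Pb).
So E°(Pb²⁺/Pb) = E°(Au⁺/Au) − E°cell = (+1.69) − (+1.820) = -0.13 V.

-0.13 V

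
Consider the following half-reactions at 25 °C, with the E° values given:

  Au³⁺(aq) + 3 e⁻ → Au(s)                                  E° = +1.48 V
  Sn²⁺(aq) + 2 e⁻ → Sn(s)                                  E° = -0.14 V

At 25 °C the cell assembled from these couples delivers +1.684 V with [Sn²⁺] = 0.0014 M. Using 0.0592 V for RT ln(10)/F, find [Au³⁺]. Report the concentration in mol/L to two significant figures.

Au³⁺/Au is the cathode, Sn²⁺/Sn the anode: E°cell = +1.62 V, n = 6.
Overall reaction: 2 Au³⁺(aq) + 3 Sn(s) → 2 Au(s) + 3 Sn²⁺(aq); Q = [Sn²⁺]^3/[Au³⁺]^2.
From E = E° − (0.0592/n) log Q: log Q = (E° − E)·n/0.0592 = (+1.62 − (+1.684))·6/0.0592 = -6.4865.
So 2·log[Au³⁺] = 3·log(0.0014) − log Q = -8.5616 − (-6.4865) = -2.0751; log[Au³⁺] = -2.0751 / 2 = -1.0375; [Au³⁺] = 10^(-1.0375) ≈ 0.092 M.

0.092 M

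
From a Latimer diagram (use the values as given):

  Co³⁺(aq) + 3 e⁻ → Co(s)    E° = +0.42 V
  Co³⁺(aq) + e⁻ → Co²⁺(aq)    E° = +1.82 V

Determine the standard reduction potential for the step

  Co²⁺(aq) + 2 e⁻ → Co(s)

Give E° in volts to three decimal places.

Sequential free energies add, so n₃E°₃ = n₁E°₁ + n₂E°₂.
With n₃ = 3, and the known step contributing 1×(+1.82) V, the unknown satisfies 2·E° = 3×(+0.42) − 1×(+1.82) = -0.560.
E° = -0.560 / 2 = -0.280 V.

-0.280 V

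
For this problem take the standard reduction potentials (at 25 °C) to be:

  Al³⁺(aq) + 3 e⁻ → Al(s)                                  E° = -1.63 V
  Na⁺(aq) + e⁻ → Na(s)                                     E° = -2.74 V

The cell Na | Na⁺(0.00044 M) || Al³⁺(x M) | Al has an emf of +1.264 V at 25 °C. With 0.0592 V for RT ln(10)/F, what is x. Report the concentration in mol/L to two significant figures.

Al³⁺/Al is the cathode, Na⁺/Na the anode: E°cell = +1.11 V, n = 3.
Overall reaction: Al³⁺(aq) + 3 Na(s) → Al(s) + 3 Na⁺(aq); Q = [Na⁺]^3/[Al³⁺]^1.
From E = E° − (0.0592/n) log Q: log Q = (E° − E)·n/0.0592 = (+1.11 − (+1.264))·3/0.0592 = -7.8041.
So 1·log[Al³⁺] = 3·log(0.00044) − log Q = -10.0696 − (-7.8041) = -2.2655; [Al³⁺] = 10^(-2.2655) ≈ 0.0054 M.

0.0054 M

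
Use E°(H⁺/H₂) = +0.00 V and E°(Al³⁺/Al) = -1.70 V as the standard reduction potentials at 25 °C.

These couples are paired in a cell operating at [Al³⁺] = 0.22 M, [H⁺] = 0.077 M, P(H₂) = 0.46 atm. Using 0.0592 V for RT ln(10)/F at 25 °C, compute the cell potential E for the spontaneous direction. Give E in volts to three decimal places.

+1.657 V

H⁺/H₂ is the cathode (higher E°), Al³⁺/Al the anode: E°cell = +0.00 − (-1.70) = +1.70 V, n = 6.
Overall: 6 H⁺(aq) + 2 Al(s) → 3 H₂(g) + 2 Al³⁺(aq)
Q = P(H₂)^3·[Al³⁺]^2 / ([H⁺]^6); log Q = 4.354.
E = E° − (0.0592/n) log Q = +1.70 − (0.0592/6)(4.354) = +1.657 V.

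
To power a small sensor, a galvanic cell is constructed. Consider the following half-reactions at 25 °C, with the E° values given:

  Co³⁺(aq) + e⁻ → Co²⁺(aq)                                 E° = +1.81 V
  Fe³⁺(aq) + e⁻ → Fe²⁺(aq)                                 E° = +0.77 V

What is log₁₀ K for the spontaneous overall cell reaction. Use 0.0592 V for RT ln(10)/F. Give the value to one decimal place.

17.6

Cathode: Co³⁺/Co²⁺; anode: Fe³⁺/Fe²⁺. E°cell = +1.04 V, n = 1.
log K = nE°cell / 0.0592 = (1)(+1.04) / 0.0592 = 17.6.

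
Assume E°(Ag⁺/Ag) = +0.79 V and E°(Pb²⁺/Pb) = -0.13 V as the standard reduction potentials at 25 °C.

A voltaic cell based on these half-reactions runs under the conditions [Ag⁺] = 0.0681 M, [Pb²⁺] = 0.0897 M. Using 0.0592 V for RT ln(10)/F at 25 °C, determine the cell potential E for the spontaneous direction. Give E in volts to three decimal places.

Ag⁺/Ag is the cathode (higher E°), Pb²⁺/Pb the anode: E°cell = +0.79 − (-0.13) = +0.92 V, n = 2.
Overall: 2 Ag⁺(aq) + Pb(s) → 2 Ag(s) + Pb²⁺(aq)
Q = [Pb²⁺] / ([Ag⁺]^2); log Q = 1.286.
E = E° − (0.0592/n) log Q = +0.92 − (0.0592/2)(1.286) = +0.882 V.

+0.882 V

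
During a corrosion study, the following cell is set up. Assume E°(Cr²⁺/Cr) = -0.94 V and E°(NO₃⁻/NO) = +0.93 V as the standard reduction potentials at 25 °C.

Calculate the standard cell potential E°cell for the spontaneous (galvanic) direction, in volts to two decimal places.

The NO₃⁻/NO couple has the higher reduction potential, so it is the cathode; Cr²⁺/Cr is oxidised at the anode.
E°cell = E°(cathode) − E°(anode) = (+0.93) − (-0.94) = +1.87 V.

+1.87 V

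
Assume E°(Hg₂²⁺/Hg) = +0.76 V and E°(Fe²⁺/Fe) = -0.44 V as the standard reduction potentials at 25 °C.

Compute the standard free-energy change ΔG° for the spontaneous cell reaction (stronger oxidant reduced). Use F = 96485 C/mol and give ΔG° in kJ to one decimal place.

-231.6 kJ

Hg₂²⁺/Hg (E° = +0.76 V) is the cathode; Fe²⁺/Fe (E° = -0.44 V) is the anode, so E°cell = +1.20 V.
Balancing electrons gives n = 2 (lcm of 2 and 2).
ΔG° = −nFE° = −(2)(96485)(+1.20) = -231,564 J = -231.6 kJ.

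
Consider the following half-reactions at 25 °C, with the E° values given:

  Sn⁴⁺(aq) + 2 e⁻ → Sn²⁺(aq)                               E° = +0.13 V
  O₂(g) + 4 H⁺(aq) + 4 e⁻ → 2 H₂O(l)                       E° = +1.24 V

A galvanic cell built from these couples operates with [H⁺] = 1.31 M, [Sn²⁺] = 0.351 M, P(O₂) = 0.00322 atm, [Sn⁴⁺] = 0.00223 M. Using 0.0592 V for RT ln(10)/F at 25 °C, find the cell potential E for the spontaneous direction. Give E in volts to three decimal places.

O₂/H₂O is the cathode (higher E°), Sn⁴⁺/Sn²⁺ the anode: E°cell = +1.24 − (+0.13) = +1.11 V, n = 4.
Overall: O₂(g) + 4 H⁺(aq) + 2 Sn²⁺(aq) → 2 H₂O(l) + 2 Sn⁴⁺(aq)
Q = [Sn⁴⁺]^2 / (P(O₂)·[H⁺]^4·[Sn²⁺]^2); log Q = -2.371.
E = E° − (0.0592/n) log Q = +1.11 − (0.0592/4)(-2.371) = +1.145 V.

+1.145 V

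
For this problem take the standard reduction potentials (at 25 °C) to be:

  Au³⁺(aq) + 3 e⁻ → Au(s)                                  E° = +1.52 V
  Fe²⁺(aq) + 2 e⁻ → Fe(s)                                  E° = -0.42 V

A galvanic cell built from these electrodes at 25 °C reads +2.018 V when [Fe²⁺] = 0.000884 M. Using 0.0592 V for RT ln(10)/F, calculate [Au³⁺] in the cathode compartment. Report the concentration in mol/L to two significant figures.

Au³⁺/Au is the cathode, Fe²⁺/Fe the anode: E°cell = +1.94 V, n = 6.
Overall reaction: 2 Au³⁺(aq) + 3 Fe(s) → 2 Au(s) + 3 Fe²⁺(aq); Q = [Fe²⁺]^3/[Au³⁺]^2.
From E = E° − (0.0592/n) log Q: log Q = (E° − E)·n/0.0592 = (+1.94 − (+2.018))·6/0.0592 = -7.9054.
So 2·log[Au³⁺] = 3·log(0.000884) − log Q = -9.1606 − (-7.9054) = -1.2552; log[Au³⁺] = -1.2552 / 2 = -0.6276; [Au³⁺] = 10^(-0.6276) ≈ 0.24 M.

0.24 M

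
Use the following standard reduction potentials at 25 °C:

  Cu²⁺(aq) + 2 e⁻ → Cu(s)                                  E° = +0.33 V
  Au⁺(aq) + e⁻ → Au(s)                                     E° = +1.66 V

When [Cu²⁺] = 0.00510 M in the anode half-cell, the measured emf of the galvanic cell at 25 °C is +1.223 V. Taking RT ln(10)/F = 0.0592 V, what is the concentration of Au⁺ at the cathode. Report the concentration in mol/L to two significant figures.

Au⁺/Au is the cathode, Cu²⁺/Cu the anode: E°cell = +1.33 V, n = 2.
Overall reaction: 2 Au⁺(aq) + Cu(s) → 2 Au(s) + Cu²⁺(aq); Q = [Cu²⁺]^1/[Au⁺]^2.
From E = E° − (0.0592/n) log Q: log Q = (E° − E)·n/0.0592 = (+1.33 − (+1.223))·2/0.0592 = 3.6149.
So 2·log[Au⁺] = 1·log(0.0051) − log Q = -2.2924 − (3.6149) = -5.9073; log[Au⁺] = -5.9073 / 2 = -2.9537; [Au⁺] = 10^(-2.9537) ≈ 0.0011 M.

0.0011 M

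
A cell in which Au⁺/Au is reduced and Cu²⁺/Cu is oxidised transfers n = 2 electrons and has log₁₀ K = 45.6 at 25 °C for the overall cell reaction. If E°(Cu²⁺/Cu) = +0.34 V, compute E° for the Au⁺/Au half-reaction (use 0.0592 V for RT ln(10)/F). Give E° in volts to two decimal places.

E°cell = (0.0592/n)·log K = (0.0592/2)(45.6) = +1.350 V.
Since Au⁺/Au is the cathode and Cu²⁺/Cu the anode, E°cell = E°(Au⁺/Au) − E°(Cu²⁺/Cu).
So E°(Au⁺/Au) = E°cell + E°(Cu²⁺/Cu) = +1.350 + (+0.34) = +1.69 V.

+1.69 V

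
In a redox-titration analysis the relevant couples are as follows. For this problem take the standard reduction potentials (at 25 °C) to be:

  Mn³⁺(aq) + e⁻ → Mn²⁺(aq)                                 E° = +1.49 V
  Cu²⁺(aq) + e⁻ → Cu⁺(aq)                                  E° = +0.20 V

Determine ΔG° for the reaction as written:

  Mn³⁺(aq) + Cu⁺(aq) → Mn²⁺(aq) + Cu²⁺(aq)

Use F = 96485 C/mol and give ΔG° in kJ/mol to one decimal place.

-124.5 kJ/mol

As written, Mn³⁺/Mn²⁺ is reduced (cathode) and Cu²⁺/Cu⁺ is oxidised (anode), so E°cell = (+1.49) − (+0.20) = +1.29 V.
Balancing electrons gives n = 1.
ΔG° = −nFE° = −(1)(96485)(+1.29) = -124,466 J = -124.5 kJ/mol.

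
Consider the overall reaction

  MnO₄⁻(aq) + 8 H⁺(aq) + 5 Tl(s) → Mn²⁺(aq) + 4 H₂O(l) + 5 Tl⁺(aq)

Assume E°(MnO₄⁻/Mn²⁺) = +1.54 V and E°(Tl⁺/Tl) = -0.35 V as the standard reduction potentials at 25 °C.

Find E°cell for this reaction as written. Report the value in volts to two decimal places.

+1.89 V

The MnO₄⁻/Mn²⁺ couple has the higher reduction potential, so it is the cathode; Tl⁺/Tl is oxidised at the anode.
E°cell = E°(cathode) − E°(anode) = (+1.54) − (-0.35) = +1.89 V.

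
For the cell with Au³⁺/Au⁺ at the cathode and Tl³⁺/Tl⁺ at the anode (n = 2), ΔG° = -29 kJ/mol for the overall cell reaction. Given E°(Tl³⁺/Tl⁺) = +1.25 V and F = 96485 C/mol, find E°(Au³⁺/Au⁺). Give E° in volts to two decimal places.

E°cell = −ΔG°/(nF) = −(-29×10³)/((2)(96485)) = +0.150 V.
Since Au³⁺/Au⁺ is the cathode and Tl³⁺/Tl⁺ the anode, E°cell = E°(Au³⁺/Au⁺) − E°(Tl³⁺/Tl⁺).
So E°(Au³⁺/Au⁺) = E°cell + E°(Tl³⁺/Tl⁺) = +0.150 + (+1.25) = +1.40 V.

+1.40 V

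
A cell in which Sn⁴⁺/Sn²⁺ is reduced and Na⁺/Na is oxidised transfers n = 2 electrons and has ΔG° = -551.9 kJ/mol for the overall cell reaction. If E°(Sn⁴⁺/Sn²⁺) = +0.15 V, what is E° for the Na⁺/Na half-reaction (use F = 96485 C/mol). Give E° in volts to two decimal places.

E°cell = −ΔG°/(nF) = −(-551.9×10³)/((2)(96485)) = +2.860 V.
Since Sn⁴⁺/Sn²⁺ is the cathode and Na⁺/Na the anode, E°cell = E°(Sn⁴⁺/Sn²⁺) − E°(Na⁺/Na).
So E°(Na⁺/Na) = E°(Sn⁴⁺/Sn²⁺) − E°cell = (+0.15) − (+2.860) = -2.71 V.

-2.71 V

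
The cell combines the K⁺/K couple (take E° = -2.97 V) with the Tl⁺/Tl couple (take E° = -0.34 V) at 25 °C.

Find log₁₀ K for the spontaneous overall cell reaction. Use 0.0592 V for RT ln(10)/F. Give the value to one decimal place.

44.4

Cathode: Tl⁺/Tl; anode: K⁺/K. E°cell = +2.63 V, n = 1.
log K = nE°cell / 0.0592 = (1)(+2.63) / 0.0592 = 44.4.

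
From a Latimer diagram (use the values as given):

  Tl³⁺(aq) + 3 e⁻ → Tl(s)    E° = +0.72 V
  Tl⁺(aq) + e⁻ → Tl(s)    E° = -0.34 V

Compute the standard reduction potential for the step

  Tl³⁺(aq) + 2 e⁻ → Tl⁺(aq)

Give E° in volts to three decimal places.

+1.250 V

Sequential free energies add, so n₃E°₃ = n₁E°₁ + n₂E°₂.
With n₃ = 3, and the known step contributing 1×(-0.34) V, the unknown satisfies 2·E° = 3×(+0.72) − 1×(-0.34) = +2.500.
E° = +2.500 / 2 = +1.250 V.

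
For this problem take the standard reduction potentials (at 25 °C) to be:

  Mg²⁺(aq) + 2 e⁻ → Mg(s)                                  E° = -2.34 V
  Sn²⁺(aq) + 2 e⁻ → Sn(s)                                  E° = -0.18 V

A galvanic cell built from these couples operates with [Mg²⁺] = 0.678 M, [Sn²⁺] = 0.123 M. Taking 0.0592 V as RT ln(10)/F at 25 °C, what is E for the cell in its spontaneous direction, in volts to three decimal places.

Sn²⁺/Sn is the cathode (higher E°), Mg²⁺/Mg the anode: E°cell = -0.18 − (-2.34) = +2.16 V, n = 2.
Overall: Sn²⁺(aq) + Mg(s) → Sn(s) + Mg²⁺(aq)
Q = [Mg²⁺] / ([Sn²⁺]); log Q = 0.741.
E = E° − (0.0592/n) log Q = +2.16 − (0.0592/2)(0.741) = +2.138 V.

+2.138 V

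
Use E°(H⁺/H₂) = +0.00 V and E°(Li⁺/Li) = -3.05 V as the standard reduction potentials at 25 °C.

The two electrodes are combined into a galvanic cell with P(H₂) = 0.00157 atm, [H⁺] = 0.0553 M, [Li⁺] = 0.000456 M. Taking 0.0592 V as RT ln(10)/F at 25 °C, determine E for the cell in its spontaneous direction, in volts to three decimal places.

H⁺/H₂ is the cathode (higher E°), Li⁺/Li the anode: E°cell = +0.00 − (-3.05) = +3.05 V, n = 2.
Overall: 2 H⁺(aq) + 2 Li(s) → H₂(g) + 2 Li⁺(aq)
Q = P(H₂)·[Li⁺]^2 / ([H⁺]^2); log Q = -6.972.
E = E° − (0.0592/n) log Q = +3.05 − (0.0592/2)(-6.972) = +3.256 V.

+3.256 V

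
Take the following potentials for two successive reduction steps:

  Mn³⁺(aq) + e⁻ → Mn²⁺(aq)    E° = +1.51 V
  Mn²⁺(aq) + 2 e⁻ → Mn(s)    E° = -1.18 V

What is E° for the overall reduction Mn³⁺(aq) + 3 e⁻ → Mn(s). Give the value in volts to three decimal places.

Adding the free-energy changes (−nFE°) of the two steps gives −n₃FE°₃ = −n₁FE°₁ − n₂FE°₂.
E°₃ = (1×+1.51 + 2×-1.18) / 3 = (-0.850) / 3 = -0.283 V.

-0.283 V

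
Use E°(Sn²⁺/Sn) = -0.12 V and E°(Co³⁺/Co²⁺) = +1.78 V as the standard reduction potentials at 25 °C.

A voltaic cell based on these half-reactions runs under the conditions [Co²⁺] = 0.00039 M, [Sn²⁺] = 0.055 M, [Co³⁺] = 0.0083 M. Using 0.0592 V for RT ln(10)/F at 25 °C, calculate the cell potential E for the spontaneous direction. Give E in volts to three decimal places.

+2.016 V

Co³⁺/Co²⁺ is the cathode (higher E°), Sn²⁺/Sn the anode: E°cell = +1.78 − (-0.12) = +1.90 V, n = 2.
Overall: 2 Co³⁺(aq) + Sn(s) → 2 Co²⁺(aq) + Sn²⁺(aq)
Q = [Co²⁺]^2·[Sn²⁺] / ([Co³⁺]^2); log Q = -3.916.
E = E° − (0.0592/n) log Q = +1.90 − (0.0592/2)(-3.916) = +2.016 V.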